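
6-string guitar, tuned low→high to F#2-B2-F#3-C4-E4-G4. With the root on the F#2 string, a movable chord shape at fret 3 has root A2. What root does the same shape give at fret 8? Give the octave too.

Moving from fret 3 to fret 8 shifts the root by 5 semitones.
A2 up 5 semitones is D3.

D3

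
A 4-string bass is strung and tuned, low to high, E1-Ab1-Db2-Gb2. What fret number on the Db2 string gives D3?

13

D3 is 13 semitones above the open Db2 (Db–D–Eb–E–…–C–Db–D), so it sits at fret 13.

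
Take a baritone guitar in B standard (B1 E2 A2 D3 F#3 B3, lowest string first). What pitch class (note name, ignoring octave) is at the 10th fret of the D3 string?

D3 is MIDI 50. Adding 10 gives 60; 60 mod 12 = 0, i.e. C.

C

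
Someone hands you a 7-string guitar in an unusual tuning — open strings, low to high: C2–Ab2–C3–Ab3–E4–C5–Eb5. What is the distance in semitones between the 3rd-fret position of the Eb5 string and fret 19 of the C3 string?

11 semitones

Eb5 at fret 3 → Gb5 (MIDI 78); C3 at fret 19 → G4 (MIDI 67).
78 − 67 = 11, so the two pitches are 11 semitones apart, with Gb5 the higher.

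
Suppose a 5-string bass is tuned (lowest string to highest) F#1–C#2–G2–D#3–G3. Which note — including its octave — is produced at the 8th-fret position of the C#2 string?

C#2 is MIDI 37. Adding 8 gives 45, which is A2.

A2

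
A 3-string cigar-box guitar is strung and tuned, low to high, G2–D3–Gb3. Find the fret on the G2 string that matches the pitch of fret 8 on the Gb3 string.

Gb3 at fret 8 is Gb3 + 8 semitones = D4.
The open G2 string is 11 semitones below the open Gb3, so the same pitch on the G2 string lies at fret 8 + 11 = 19.

19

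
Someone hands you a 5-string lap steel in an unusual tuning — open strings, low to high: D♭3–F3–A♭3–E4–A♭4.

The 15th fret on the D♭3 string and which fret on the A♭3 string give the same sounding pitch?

8

Fret 15 on D♭3 is MIDI 49 + 15 = 64 (E4). On the A♭3 string (open MIDI 56), that pitch is 64 − 56 = fret 8.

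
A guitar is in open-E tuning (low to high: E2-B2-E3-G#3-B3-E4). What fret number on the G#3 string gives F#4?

F#4 is 10 semitones above the open G#3 (G#–A–A#–B–…–E–F–F#), so it sits at fret 10.

10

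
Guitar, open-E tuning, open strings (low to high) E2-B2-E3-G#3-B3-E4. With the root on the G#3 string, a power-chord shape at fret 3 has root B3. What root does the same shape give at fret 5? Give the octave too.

C#4

Moving from fret 3 to fret 5 shifts the root by 2 semitones.
B3 up 2 semitones is C#4.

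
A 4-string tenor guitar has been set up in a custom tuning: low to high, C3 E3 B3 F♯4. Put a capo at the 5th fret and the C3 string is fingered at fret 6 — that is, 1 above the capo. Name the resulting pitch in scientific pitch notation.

The capo raises the open C3 by 5 semitones to F3; fretting 1 more gives C3 + 5 + 1 = C3 + 6 semitones = F♯3.
(Also written G♭.)

F♯3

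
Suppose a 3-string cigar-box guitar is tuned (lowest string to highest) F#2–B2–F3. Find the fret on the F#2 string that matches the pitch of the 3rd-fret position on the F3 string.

14

Fret 3 on F3 is MIDI 53 + 3 = 56 (G#3). On the F#2 string (open MIDI 42), that pitch is 56 − 42 = fret 14.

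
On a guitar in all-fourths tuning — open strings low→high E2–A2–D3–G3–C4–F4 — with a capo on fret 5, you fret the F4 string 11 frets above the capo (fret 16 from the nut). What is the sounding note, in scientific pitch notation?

The capo raises the open F4 by 5 semitones to A#4; fretting 11 more gives F4 + 5 + 11 = F4 + 16 semitones = A5.

A5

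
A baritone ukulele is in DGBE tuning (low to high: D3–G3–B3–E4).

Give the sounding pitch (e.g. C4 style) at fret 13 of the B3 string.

The open B3 string plus 13 semitones: B–C–C#–D–…–A#–B–C.
The walk passes from B into C 2 times, so the octave number goes from 3 to 5.

C5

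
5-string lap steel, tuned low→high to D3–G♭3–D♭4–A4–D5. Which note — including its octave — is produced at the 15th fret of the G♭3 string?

Each fret is one semitone, so G♭3 + 15 = A4.

A4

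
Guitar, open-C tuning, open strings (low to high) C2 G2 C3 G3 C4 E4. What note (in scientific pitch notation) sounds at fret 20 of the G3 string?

D#5

Each fret is one semitone, so G3 + 20 = D#5.
(Equivalently spelled Eb5.)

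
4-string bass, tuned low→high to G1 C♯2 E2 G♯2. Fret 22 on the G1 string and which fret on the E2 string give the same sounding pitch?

13

G1 at fret 22 is G1 + 22 semitones = F3.
The open E2 string is 9 semitones above the open G1, so the same pitch on the E2 string lies at fret 22 − 9 = 13.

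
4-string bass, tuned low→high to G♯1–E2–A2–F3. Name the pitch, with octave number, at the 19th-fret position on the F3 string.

Each fret is one semitone, so F3 + 19 = C5.

C5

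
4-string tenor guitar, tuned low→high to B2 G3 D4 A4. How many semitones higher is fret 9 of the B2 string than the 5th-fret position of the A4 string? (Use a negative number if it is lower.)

B2 at fret 9 → G#3 (MIDI 56); A4 at fret 5 → D5 (MIDI 74).
56 − 74 = -18, so the two pitches are 18 semitones apart.

-18 semitones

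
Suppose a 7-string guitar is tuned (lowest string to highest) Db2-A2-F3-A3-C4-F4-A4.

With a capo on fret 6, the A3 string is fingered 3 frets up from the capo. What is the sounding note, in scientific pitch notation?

Gb4

The capo raises the open A3 by 6 semitones to Eb4; fretting 3 more gives A3 + 6 + 3 = A3 + 9 semitones = Gb4.
(Also written F#.)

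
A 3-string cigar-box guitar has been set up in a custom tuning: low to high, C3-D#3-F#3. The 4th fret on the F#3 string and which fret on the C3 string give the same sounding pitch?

10

Fret 4 on F#3 is MIDI 54 + 4 = 58 (A#3). On the C3 string (open MIDI 48), that pitch is 58 − 48 = fret 10.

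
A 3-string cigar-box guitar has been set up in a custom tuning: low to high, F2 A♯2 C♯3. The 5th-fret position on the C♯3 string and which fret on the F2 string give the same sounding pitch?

13

C♯3 at fret 5 is C♯3 + 5 semitones = F♯3.
The open F2 string is 8 semitones below the open C♯3, so the same pitch on the F2 string lies at fret 5 + 8 = 13.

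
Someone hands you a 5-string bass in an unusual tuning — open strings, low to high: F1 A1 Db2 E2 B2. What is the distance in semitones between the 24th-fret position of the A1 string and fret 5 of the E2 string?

A1 at fret 24 → A3 (MIDI 57); E2 at fret 5 → A2 (MIDI 45).
57 − 45 = 12, so the two pitches are 12 semitones apart, with A3 the higher.

12 semitones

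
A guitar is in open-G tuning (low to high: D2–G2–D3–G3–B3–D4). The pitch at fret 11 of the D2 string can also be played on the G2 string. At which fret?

6

D2 at fret 11 is D2 + 11 semitones = C♯3.
The open G2 string is 5 semitones above the open D2, so the same pitch on the G2 string lies at fret 11 − 5 = 6.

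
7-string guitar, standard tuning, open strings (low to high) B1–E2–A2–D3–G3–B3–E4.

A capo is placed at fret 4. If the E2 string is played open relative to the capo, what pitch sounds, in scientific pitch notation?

The capo raises the open E2 by 4 semitones to G#2; fretting 0 more gives E2 + 4 + 0 = E2 + 4 semitones = G#2.

G#2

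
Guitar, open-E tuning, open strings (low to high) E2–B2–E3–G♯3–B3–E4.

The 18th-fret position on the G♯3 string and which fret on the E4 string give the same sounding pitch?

G♯3 at fret 18 is G♯3 + 18 semitones = D5.
The open E4 string is 8 semitones above the open G♯3, so the same pitch on the E4 string lies at fret 18 − 8 = 10.

10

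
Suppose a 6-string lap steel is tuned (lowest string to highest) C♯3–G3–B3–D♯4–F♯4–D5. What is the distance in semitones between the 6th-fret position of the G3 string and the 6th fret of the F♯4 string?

G3 at fret 6 → C♯4 (MIDI 61); F♯4 at fret 6 → C5 (MIDI 72).
61 − 72 = -11, so the two pitches are 11 semitones apart, with C5 the higher.

11 semitones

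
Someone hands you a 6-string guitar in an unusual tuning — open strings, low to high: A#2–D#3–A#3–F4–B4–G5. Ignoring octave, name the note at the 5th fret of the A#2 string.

D#

The open A#2 string plus 5 semitones: A#–B–C–C#–D–D#.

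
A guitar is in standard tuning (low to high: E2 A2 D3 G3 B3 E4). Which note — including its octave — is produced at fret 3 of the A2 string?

C3

Each fret is one semitone, so A2 + 3 = C3.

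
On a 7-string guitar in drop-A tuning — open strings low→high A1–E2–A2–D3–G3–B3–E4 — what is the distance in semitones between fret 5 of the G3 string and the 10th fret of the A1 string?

17 semitones

G3 at fret 5 → C4 (MIDI 60); A1 at fret 10 → G2 (MIDI 43).
60 − 43 = 17, so the two pitches are 17 semitones apart, with C4 the higher.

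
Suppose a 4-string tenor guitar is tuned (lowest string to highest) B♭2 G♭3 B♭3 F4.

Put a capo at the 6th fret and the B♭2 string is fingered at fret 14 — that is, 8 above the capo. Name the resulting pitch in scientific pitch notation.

C4

The capo raises the open B♭2 by 6 semitones to E3; fretting 8 more gives B♭2 + 6 + 8 = B♭2 + 14 semitones = C4.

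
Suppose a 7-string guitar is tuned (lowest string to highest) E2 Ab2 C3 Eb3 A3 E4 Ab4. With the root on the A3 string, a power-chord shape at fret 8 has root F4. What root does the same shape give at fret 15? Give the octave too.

C5

Moving from fret 8 to fret 15 shifts the root by 7 semitones.
F4 up 7 semitones is C5.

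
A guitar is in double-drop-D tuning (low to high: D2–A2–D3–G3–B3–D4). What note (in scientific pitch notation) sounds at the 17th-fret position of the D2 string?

Each fret is one semitone, so D2 + 17 = G3.

G3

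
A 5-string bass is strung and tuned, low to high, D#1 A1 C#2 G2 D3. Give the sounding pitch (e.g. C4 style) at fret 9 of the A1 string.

A1 is MIDI 33. Adding 9 gives 42, which is F#2.
(Equivalently spelled Gb2.)

F#2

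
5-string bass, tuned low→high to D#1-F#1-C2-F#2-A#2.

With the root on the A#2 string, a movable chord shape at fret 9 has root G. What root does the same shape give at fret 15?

Moving from fret 9 to fret 15 shifts the root by 6 semitones.
G up 6 semitones is C#.

C#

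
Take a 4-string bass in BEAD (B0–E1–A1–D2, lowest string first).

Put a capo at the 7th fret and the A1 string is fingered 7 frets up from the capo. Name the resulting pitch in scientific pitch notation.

The capo raises the open A1 by 7 semitones to E2; fretting 7 more gives A1 + 7 + 7 = A1 + 14 semitones = B2.

B2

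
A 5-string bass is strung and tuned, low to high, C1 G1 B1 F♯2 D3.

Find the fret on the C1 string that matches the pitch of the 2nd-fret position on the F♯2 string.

F♯2 at fret 2 is F♯2 + 2 semitones = G♯2.
The open C1 string is 18 semitones below the open F♯2, so the same pitch on the C1 string lies at fret 2 + 18 = 20.

20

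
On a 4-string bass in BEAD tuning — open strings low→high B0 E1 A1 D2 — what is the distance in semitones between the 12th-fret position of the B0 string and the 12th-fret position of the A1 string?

B0 at fret 12 → B1 (MIDI 35); A1 at fret 12 → A2 (MIDI 45).
35 − 45 = -10, so the two pitches are 10 semitones apart, with A2 the higher.

10 semitones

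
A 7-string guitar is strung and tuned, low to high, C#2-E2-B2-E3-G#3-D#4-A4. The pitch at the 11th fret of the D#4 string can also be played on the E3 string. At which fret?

Fret 11 on D#4 is MIDI 63 + 11 = 74 (D5). On the E3 string (open MIDI 52), that pitch is 74 − 52 = fret 22.

22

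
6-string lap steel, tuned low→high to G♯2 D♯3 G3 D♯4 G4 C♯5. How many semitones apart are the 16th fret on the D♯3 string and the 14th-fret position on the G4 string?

D♯3 at fret 16 → G4 (MIDI 67); G4 at fret 14 → A5 (MIDI 81).
67 − 81 = -14, so the two pitches are 14 semitones apart, with A5 the higher.

14 semitones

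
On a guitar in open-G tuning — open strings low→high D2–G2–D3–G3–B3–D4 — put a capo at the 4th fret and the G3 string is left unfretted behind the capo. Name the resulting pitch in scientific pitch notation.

The capo raises the open G3 by 4 semitones to B3; fretting 0 more gives G3 + 4 + 0 = G3 + 4 semitones = B3.

B3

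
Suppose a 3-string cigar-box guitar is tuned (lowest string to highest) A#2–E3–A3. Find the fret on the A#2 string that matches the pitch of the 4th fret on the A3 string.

A3 at fret 4 is A3 + 4 semitones = C#4.
The open A#2 string is 11 semitones below the open A3, so the same pitch on the A#2 string lies at fret 4 + 11 = 15.

15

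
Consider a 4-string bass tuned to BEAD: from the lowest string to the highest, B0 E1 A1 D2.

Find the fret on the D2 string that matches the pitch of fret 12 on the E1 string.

2

E1 at fret 12 is E1 + 12 semitones = E2.
The open D2 string is 10 semitones above the open E1, so the same pitch on the D2 string lies at fret 12 − 10 = 2.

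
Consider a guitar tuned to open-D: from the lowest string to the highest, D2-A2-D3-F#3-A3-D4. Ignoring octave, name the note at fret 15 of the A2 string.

Each fret is one semitone, so A2 + 15 = C.

C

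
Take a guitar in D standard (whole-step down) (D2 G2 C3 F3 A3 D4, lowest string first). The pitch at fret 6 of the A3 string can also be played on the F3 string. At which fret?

10

Fret 6 on A3 is MIDI 57 + 6 = 63 (D#4). On the F3 string (open MIDI 53), that pitch is 63 − 53 = fret 10.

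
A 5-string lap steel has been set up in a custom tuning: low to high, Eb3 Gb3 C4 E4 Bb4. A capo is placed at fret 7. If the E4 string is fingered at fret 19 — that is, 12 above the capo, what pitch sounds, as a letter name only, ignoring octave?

B

The capo raises the open E4 by 7 semitones to B4; fretting 12 more gives E4 + 7 + 12 = E4 + 19 semitones, landing on B.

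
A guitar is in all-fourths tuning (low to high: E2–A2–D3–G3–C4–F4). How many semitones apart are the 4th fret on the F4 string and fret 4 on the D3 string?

F4 at fret 4 → A4 (MIDI 69); D3 at fret 4 → F♯3 (MIDI 54).
69 − 54 = 15, so the two pitches are 15 semitones apart, with A4 the higher.

15 semitones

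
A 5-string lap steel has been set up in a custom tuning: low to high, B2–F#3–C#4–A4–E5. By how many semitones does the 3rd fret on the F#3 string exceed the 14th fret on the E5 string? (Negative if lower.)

-33 semitones

F#3 at fret 3 → A3 (MIDI 57); E5 at fret 14 → F#6 (MIDI 90).
57 − 90 = -33, so the two pitches are 33 semitones apart.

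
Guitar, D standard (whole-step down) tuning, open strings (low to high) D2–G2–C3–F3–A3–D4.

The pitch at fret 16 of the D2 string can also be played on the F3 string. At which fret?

D2 at fret 16 is D2 + 16 semitones = F♯3.
The open F3 string is 15 semitones above the open D2, so the same pitch on the F3 string lies at fret 16 − 15 = 1.

1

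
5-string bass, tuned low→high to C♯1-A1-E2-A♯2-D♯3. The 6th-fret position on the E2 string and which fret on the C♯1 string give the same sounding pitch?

21

E2 at fret 6 is E2 + 6 semitones = A♯2.
The open C♯1 string is 15 semitones below the open E2, so the same pitch on the C♯1 string lies at fret 6 + 15 = 21.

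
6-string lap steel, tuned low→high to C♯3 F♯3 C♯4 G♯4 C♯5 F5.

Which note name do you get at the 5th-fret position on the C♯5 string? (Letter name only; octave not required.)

F♯

Each fret is one semitone, so C♯5 + 5 = F♯.
(Equivalently spelled G♭.)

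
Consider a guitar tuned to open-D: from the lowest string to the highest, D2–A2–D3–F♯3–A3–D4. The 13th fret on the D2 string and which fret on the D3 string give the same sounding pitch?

D2 at fret 13 is D2 + 13 semitones = D♯3.
The open D3 string is 12 semitones above the open D2, so the same pitch on the D3 string lies at fret 13 − 12 = 1.

1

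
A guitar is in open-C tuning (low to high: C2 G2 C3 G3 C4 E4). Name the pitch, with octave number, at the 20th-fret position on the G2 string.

D#4

G2 is MIDI 43. Adding 20 gives 63, which is D#4.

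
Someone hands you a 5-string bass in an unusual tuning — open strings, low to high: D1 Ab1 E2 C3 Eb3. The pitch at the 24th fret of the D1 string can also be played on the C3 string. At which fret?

Fret 24 on D1 is MIDI 26 + 24 = 50 (D3). On the C3 string (open MIDI 48), that pitch is 50 − 48 = fret 2.

2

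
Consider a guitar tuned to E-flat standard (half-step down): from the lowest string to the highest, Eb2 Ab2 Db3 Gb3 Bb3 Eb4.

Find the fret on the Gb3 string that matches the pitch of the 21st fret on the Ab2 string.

11

Ab2 at fret 21 is Ab2 + 21 semitones = F4.
The open Gb3 string is 10 semitones above the open Ab2, so the same pitch on the Gb3 string lies at fret 21 − 10 = 11.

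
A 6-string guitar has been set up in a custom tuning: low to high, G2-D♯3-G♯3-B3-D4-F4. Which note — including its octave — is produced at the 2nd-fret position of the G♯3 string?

Each fret is one semitone, so G♯3 + 2 = A♯3.
(Equivalently spelled B♭3.)

A♯3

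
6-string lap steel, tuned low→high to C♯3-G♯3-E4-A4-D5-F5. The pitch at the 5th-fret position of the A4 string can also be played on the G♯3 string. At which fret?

A4 at fret 5 is A4 + 5 semitones = D5.
The open G♯3 string is 13 semitones below the open A4, so the same pitch on the G♯3 string lies at fret 5 + 13 = 18.

18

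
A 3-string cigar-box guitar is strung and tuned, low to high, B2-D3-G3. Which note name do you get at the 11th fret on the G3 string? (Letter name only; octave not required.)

G3 is MIDI 55. Adding 11 gives 66; 66 mod 12 = 6, i.e. Gb.

Gb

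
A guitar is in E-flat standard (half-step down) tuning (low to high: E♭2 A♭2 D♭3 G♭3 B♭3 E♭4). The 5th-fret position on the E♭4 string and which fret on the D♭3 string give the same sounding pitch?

E♭4 at fret 5 is E♭4 + 5 semitones = A♭4.
The open D♭3 string is 14 semitones below the open E♭4, so the same pitch on the D♭3 string lies at fret 5 + 14 = 19.

19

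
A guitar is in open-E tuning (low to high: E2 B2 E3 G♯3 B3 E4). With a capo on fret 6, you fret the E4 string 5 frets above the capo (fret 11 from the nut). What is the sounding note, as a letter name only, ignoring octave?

D♯

The capo raises the open E4 by 6 semitones to A♯4; fretting 5 more gives E4 + 6 + 5 = E4 + 11 semitones, landing on D♯.
(Also written E♭.)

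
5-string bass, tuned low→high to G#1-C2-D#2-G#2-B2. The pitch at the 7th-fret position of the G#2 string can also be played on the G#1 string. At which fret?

Fret 7 on G#2 is MIDI 44 + 7 = 51 (D#3). On the G#1 string (open MIDI 32), that pitch is 51 − 32 = fret 19.

19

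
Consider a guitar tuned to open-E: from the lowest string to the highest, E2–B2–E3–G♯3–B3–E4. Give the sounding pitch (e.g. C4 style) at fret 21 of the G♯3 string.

F5

G♯3 is MIDI 56. Adding 21 gives 77, which is F5.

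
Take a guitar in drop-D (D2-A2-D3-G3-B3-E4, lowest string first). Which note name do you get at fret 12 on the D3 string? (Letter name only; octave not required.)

Each fret is one semitone, so D3 + 12 = D.

D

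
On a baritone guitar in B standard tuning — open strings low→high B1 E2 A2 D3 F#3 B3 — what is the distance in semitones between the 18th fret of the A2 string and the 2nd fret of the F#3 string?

7 semitones

A2 at fret 18 → D#4 (MIDI 63); F#3 at fret 2 → G#3 (MIDI 56).
63 − 56 = 7, so the two pitches are 7 semitones apart, with D#4 the higher.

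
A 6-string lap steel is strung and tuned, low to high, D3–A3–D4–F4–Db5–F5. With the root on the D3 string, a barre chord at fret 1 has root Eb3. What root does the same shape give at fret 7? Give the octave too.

Moving from fret 1 to fret 7 shifts the root by 6 semitones.
Eb3 up 6 semitones is A3.

A3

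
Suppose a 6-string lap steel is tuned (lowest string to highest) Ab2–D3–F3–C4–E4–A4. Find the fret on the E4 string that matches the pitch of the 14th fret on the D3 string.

0

D3 at fret 14 is D3 + 14 semitones = E4.
The open E4 string is 14 semitones above the open D3, so the same pitch on the E4 string lies at fret 14 − 14 = 0.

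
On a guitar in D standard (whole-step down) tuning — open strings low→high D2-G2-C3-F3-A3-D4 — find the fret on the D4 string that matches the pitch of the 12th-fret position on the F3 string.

Fret 12 on F3 is MIDI 53 + 12 = 65 (F4). On the D4 string (open MIDI 62), that pitch is 65 − 62 = fret 3.

3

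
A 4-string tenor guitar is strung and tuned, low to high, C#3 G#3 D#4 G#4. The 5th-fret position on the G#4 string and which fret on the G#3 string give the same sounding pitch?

17

G#4 at fret 5 is G#4 + 5 semitones = C#5.
The open G#3 string is 12 semitones below the open G#4, so the same pitch on the G#3 string lies at fret 5 + 12 = 17.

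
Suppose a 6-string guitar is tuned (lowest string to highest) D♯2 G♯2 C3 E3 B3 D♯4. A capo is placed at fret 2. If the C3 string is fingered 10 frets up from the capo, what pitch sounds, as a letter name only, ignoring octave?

C

The capo raises the open C3 by 2 semitones to D3; fretting 10 more gives C3 + 2 + 10 = C3 + 12 semitones, landing on C.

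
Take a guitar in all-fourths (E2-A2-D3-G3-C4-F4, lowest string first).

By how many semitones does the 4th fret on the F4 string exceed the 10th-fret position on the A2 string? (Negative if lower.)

F4 at fret 4 → A4 (MIDI 69); A2 at fret 10 → G3 (MIDI 55).
69 − 55 = 14, so the two pitches are 14 semitones apart.

14 semitones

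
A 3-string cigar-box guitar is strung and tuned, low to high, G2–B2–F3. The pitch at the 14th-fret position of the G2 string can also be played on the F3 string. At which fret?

Fret 14 on G2 is MIDI 43 + 14 = 57 (A3). On the F3 string (open MIDI 53), that pitch is 57 − 53 = fret 4.

4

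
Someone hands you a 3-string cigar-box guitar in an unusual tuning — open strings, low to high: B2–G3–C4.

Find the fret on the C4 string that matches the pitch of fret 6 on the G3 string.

1

G3 at fret 6 is G3 + 6 semitones = C#4.
The open C4 string is 5 semitones above the open G3, so the same pitch on the C4 string lies at fret 6 − 5 = 1.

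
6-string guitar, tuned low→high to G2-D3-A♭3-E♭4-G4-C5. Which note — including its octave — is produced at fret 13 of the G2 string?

A♭3

G2 is MIDI 43. Adding 13 gives 56, which is A♭3.
(Equivalently spelled G♯3.)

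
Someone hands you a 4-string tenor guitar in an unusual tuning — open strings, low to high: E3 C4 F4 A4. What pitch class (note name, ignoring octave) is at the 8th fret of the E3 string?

The open E3 string plus 8 semitones: E–F–F#–G–G#–A–A#–B–C.

C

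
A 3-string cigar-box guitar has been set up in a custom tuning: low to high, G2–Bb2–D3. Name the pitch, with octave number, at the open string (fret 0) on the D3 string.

Fret 0 is the open string itself, so the pitch is just D3.

D3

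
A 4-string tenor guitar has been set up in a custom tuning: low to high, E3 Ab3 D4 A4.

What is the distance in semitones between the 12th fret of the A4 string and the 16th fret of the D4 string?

A4 at fret 12 → A5 (MIDI 81); D4 at fret 16 → Gb5 (MIDI 78).
81 − 78 = 3, so the two pitches are 3 semitones apart, with A5 the higher.

3 semitones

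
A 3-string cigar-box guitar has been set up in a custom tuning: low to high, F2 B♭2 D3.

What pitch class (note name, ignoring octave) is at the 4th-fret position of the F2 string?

F2 is MIDI 41. Adding 4 gives 45; 45 mod 12 = 9, i.e. A.

A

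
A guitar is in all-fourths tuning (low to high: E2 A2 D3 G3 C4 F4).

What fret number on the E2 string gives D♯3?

11

D♯3 is 11 semitones above the open E2 (E–F–F#–G–…–C#–D–D#), so it sits at fret 11.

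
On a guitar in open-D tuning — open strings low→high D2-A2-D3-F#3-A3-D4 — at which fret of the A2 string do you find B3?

14

B3 is 14 semitones above the open A2 (A–A#–B–C–…–A–A#–B), so it sits at fret 14.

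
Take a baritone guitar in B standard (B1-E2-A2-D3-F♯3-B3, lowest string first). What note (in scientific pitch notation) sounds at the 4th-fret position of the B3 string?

Each fret is one semitone, so B3 + 4 = D♯4.
(Equivalently spelled E♭4.)

D♯4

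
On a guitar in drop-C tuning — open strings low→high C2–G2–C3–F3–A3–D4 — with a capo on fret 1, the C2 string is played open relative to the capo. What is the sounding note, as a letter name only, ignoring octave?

C♯

The capo raises the open C2 by 1 semitone to C♯2; fretting 0 more gives C2 + 1 + 0 = C2 + 1 semitone, landing on C♯.
(Also written D♭.)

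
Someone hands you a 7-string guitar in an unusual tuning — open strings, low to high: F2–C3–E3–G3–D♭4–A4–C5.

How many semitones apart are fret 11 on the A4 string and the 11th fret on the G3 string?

A4 at fret 11 → A♭5 (MIDI 80); G3 at fret 11 → G♭4 (MIDI 66).
80 − 66 = 14, so the two pitches are 14 semitones apart, with A♭5 the higher.

14 semitones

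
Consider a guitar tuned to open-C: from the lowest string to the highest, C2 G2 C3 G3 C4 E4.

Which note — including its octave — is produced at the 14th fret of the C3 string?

C3 is MIDI 48. Adding 14 gives 62, which is D4.

D4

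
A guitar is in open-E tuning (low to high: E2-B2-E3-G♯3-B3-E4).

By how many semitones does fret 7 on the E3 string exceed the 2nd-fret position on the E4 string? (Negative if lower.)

E3 at fret 7 → B3 (MIDI 59); E4 at fret 2 → F♯4 (MIDI 66).
59 − 66 = -7, so the two pitches are 7 semitones apart.

-7 semitones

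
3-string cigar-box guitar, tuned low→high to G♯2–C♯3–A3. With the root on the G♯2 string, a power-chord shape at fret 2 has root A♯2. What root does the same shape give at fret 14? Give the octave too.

Moving from fret 2 to fret 14 shifts the root by 12 semitones.
A♯2 up 12 semitones is A♯3.

A♯3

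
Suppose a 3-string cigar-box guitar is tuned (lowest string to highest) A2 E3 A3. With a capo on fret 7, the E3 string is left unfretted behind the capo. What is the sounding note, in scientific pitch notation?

B3

The capo raises the open E3 by 7 semitones to B3; fretting 0 more gives E3 + 7 + 0 = E3 + 7 semitones = B3.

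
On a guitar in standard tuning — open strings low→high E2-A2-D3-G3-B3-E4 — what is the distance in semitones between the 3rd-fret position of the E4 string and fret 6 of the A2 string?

16 semitones

E4 at fret 3 → G4 (MIDI 67); A2 at fret 6 → D#3 (MIDI 51).
67 − 51 = 16, so the two pitches are 16 semitones apart, with G4 the higher.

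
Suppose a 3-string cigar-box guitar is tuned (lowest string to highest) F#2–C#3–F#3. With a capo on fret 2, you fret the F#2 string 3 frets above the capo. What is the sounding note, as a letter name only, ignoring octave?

The capo raises the open F#2 by 2 semitones to G#2; fretting 3 more gives F#2 + 2 + 3 = F#2 + 5 semitones, landing on B.

B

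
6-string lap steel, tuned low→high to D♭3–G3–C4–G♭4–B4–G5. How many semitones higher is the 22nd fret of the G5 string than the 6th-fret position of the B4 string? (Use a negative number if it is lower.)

24 semitones

G5 at fret 22 → F7 (MIDI 101); B4 at fret 6 → F5 (MIDI 77).
101 − 77 = 24, so the two pitches are 24 semitones apart.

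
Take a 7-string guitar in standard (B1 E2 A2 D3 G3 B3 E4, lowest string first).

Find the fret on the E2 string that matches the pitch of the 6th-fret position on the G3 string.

21

Fret 6 on G3 is MIDI 55 + 6 = 61 (C#4). On the E2 string (open MIDI 40), that pitch is 61 − 40 = fret 21.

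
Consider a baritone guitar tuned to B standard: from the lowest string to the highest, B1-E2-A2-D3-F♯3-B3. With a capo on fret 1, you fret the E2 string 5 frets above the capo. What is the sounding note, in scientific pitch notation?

The capo raises the open E2 by 1 semitone to F2; fretting 5 more gives E2 + 1 + 5 = E2 + 6 semitones = A♯2.
(Also written B♭.)

A♯2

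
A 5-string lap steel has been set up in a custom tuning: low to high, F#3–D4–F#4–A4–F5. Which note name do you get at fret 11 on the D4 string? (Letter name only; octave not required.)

The open D4 string plus 11 semitones: D–D#–E–F–…–B–C–C#.
(Equivalently spelled Db.)

C#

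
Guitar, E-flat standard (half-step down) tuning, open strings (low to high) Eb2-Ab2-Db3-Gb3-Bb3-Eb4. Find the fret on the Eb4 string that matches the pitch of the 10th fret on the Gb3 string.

1

Gb3 at fret 10 is Gb3 + 10 semitones = E4.
The open Eb4 string is 9 semitones above the open Gb3, so the same pitch on the Eb4 string lies at fret 10 − 9 = 1.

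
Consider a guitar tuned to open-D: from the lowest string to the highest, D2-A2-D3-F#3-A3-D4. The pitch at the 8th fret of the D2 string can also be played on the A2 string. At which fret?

Fret 8 on D2 is MIDI 38 + 8 = 46 (A#2). On the A2 string (open MIDI 45), that pitch is 46 − 45 = fret 1.

1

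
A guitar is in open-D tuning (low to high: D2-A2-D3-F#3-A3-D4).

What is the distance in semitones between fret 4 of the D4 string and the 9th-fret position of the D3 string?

D4 at fret 4 → F#4 (MIDI 66); D3 at fret 9 → B3 (MIDI 59).
66 − 59 = 7, so the two pitches are 7 semitones apart, with F#4 the higher.

7 semitones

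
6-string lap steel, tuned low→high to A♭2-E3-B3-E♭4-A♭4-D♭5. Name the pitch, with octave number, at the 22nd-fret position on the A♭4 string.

A♭4 is MIDI 68. Adding 22 gives 90, which is G♭6.
(Equivalently spelled F♯6.)

G♭6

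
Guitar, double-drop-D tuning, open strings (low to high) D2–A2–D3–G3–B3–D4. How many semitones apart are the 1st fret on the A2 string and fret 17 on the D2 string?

9 semitones

A2 at fret 1 → A#2 (MIDI 46); D2 at fret 17 → G3 (MIDI 55).
46 − 55 = -9, so the two pitches are 9 semitones apart, with G3 the higher.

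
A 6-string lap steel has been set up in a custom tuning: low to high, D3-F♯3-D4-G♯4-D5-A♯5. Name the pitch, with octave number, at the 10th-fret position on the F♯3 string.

E4

The open F♯3 string plus 10 semitones: F#–G–G#–A–…–D–D#–E.
The walk passes from B into C once, so the octave number goes from 3 to 4.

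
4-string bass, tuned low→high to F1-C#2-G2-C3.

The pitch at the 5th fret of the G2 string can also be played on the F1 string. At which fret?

G2 at fret 5 is G2 + 5 semitones = C3.
The open F1 string is 14 semitones below the open G2, so the same pitch on the F1 string lies at fret 5 + 14 = 19.

19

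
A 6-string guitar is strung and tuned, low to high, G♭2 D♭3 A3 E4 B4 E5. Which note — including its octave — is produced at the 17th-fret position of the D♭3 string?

D♭3 is MIDI 49. Adding 17 gives 66, which is G♭4.

G♭4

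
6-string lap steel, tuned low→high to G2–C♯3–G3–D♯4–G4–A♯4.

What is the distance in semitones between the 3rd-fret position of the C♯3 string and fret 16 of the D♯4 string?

C♯3 at fret 3 → E3 (MIDI 52); D♯4 at fret 16 → G5 (MIDI 79).
52 − 79 = -27, so the two pitches are 27 semitones apart, with G5 the higher.

27 semitones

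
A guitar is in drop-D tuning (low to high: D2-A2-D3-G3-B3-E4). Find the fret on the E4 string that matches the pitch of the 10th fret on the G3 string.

1

G3 at fret 10 is G3 + 10 semitones = F4.
The open E4 string is 9 semitones above the open G3, so the same pitch on the E4 string lies at fret 10 − 9 = 1.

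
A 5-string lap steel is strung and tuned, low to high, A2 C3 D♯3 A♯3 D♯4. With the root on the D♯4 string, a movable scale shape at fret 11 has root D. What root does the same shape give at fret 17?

Moving from fret 11 to fret 17 shifts the root by 6 semitones.
D up 6 semitones is G♯.

G♯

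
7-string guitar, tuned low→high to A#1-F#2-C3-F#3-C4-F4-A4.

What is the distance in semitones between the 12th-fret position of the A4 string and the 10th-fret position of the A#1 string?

37 semitones

A4 at fret 12 → A5 (MIDI 81); A#1 at fret 10 → G#2 (MIDI 44).
81 − 44 = 37, so the two pitches are 37 semitones apart, with A5 the higher.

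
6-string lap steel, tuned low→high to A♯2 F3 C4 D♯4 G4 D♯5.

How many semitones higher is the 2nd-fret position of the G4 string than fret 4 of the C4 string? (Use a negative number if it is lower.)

5 semitones

G4 at fret 2 → A4 (MIDI 69); C4 at fret 4 → E4 (MIDI 64).
69 − 64 = 5, so the two pitches are 5 semitones apart.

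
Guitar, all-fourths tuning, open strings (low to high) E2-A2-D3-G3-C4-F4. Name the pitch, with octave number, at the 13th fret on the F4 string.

F♯5

F4 is MIDI 65. Adding 13 gives 78, which is F♯5.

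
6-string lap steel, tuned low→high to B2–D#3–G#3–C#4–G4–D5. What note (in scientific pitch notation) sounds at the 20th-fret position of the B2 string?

G4

The open B2 string plus 20 semitones: B–C–C#–D–…–F–F#–G.
The walk passes from B into C 2 times, so the octave number goes from 2 to 4.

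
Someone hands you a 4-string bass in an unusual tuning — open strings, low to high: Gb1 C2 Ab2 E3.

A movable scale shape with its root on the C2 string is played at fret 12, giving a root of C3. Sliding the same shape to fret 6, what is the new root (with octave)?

Gb2

Moving from fret 12 to fret 6 shifts the root by -6 semitones.
C3 down 6 semitones is Gb2.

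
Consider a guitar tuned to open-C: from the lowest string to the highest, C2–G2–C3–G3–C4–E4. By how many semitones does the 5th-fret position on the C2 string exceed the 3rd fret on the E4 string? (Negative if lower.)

C2 at fret 5 → F2 (MIDI 41); E4 at fret 3 → G4 (MIDI 67).
41 − 67 = -26, so the two pitches are 26 semitones apart.

-26 semitones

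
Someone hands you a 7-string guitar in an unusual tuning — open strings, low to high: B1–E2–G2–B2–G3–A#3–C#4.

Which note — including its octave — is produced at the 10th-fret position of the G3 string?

G3 is MIDI 55. Adding 10 gives 65, which is F4.

F4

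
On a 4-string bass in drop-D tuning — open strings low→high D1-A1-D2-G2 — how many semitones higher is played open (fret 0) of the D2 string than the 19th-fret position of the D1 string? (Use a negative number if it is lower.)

-7 semitones

D2 at fret 0 → D2 (MIDI 38); D1 at fret 19 → A2 (MIDI 45).
38 − 45 = -7, so the two pitches are 7 semitones apart.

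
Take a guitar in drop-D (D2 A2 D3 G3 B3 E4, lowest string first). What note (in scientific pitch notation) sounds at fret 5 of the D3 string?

D3 is MIDI 50. Adding 5 gives 55, which is G3.

G3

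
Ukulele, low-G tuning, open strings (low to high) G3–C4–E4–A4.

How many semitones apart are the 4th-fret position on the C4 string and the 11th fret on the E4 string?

11 semitones

C4 at fret 4 → E4 (MIDI 64); E4 at fret 11 → D#5 (MIDI 75).
64 − 75 = -11, so the two pitches are 11 semitones apart, with D#5 the higher.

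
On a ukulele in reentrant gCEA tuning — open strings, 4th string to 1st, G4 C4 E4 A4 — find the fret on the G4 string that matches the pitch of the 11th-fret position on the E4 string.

E4 at fret 11 is E4 + 11 semitones = D#5.
The open G4 string is 3 semitones above the open E4, so the same pitch on the G4 string lies at fret 11 − 3 = 8.

8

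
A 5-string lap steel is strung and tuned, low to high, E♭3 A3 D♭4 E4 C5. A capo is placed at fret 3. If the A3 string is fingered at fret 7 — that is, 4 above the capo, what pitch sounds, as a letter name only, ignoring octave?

The capo raises the open A3 by 3 semitones to C4; fretting 4 more gives A3 + 3 + 4 = A3 + 7 semitones, landing on E.

E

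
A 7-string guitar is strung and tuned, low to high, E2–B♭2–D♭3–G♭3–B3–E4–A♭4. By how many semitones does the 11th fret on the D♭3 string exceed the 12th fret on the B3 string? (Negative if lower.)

D♭3 at fret 11 → C4 (MIDI 60); B3 at fret 12 → B4 (MIDI 71).
60 − 71 = -11, so the two pitches are 11 semitones apart.

-11 semitones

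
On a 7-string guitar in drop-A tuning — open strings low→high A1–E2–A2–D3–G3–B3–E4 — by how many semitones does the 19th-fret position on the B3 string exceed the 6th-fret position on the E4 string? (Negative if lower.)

8 semitones

B3 at fret 19 → F#5 (MIDI 78); E4 at fret 6 → A#4 (MIDI 70).
78 − 70 = 8, so the two pitches are 8 semitones apart.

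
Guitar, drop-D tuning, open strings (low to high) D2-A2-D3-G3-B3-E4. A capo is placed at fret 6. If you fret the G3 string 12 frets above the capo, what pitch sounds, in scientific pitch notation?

The capo raises the open G3 by 6 semitones to C♯4; fretting 12 more gives G3 + 6 + 12 = G3 + 18 semitones = C♯5.

C♯5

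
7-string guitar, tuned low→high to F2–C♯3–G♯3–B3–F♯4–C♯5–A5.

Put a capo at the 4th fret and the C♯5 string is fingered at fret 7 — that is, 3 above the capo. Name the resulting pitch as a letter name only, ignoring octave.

The capo raises the open C♯5 by 4 semitones to F5; fretting 3 more gives C♯5 + 4 + 3 = C♯5 + 7 semitones, landing on G♯.
(Also written A♭.)

G♯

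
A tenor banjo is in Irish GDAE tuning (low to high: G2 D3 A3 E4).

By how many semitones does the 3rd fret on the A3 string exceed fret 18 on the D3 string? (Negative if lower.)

-8 semitones

A3 at fret 3 → C4 (MIDI 60); D3 at fret 18 → G#4 (MIDI 68).
60 − 68 = -8, so the two pitches are 8 semitones apart.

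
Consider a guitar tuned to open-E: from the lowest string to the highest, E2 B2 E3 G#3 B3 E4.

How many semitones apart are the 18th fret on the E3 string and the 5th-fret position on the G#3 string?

9 semitones

E3 at fret 18 → A#4 (MIDI 70); G#3 at fret 5 → C#4 (MIDI 61).
70 − 61 = 9, so the two pitches are 9 semitones apart, with A#4 the higher.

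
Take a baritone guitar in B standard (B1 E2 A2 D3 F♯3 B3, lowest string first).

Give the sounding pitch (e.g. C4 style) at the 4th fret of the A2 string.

A2 is MIDI 45. Adding 4 gives 49, which is C♯3.
(Equivalently spelled D♭3.)

C♯3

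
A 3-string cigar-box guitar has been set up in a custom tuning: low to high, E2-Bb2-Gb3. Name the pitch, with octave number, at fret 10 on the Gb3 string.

E4

Each fret is one semitone, so Gb3 + 10 = E4.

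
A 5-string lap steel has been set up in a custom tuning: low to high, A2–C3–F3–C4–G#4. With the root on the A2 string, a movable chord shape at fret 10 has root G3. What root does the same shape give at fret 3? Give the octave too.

Moving from fret 10 to fret 3 shifts the root by -7 semitones.
G3 down 7 semitones is C3.

C3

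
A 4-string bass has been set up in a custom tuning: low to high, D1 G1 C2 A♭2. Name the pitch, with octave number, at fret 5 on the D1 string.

D1 is MIDI 26. Adding 5 gives 31, which is G1.

G1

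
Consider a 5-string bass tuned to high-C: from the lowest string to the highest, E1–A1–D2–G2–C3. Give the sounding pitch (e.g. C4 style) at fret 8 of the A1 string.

A1 is MIDI 33. Adding 8 gives 41, which is F2.

F2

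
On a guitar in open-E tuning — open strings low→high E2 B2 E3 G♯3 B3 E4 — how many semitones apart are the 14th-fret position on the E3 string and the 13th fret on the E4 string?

11 semitones

E3 at fret 14 → F♯4 (MIDI 66); E4 at fret 13 → F5 (MIDI 77).
66 − 77 = -11, so the two pitches are 11 semitones apart, with F5 the higher.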